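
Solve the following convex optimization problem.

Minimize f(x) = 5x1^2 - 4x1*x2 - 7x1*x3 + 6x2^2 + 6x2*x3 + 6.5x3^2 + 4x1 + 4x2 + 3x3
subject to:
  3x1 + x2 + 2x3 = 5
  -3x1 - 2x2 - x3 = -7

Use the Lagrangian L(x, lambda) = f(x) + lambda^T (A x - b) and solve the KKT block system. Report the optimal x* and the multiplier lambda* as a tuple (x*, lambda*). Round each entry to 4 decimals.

Form the Lagrangian:
  L(x, lambda) = (1/2) x^T Q x + c^T x + lambda^T (A x - b)
Stationarity (grad_x L = 0): Q x + c + A^T lambda = 0.
Primal feasibility: A x = b.

This gives the KKT block system:
  [ Q   A^T ] [ x     ]   [-c ]
  [ A    0  ] [ lambda ] = [ b ]

Solving the linear system:
  x*      = (1.3768, 1.6232, -0.3768)
  lambda* = (6.4348, 11.0725)
  f(x*)   = 28.1014

x* = (1.3768, 1.6232, -0.3768), lambda* = (6.4348, 11.0725)


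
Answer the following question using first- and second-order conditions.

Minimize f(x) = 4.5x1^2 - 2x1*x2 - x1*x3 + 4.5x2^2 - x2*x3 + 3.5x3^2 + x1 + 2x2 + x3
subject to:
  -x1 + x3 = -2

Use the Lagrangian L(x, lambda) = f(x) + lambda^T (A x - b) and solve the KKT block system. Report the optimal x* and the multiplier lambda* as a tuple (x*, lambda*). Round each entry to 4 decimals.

Form the Lagrangian:
  L(x, lambda) = (1/2) x^T Q x + c^T x + lambda^T (A x - b)
Stationarity (grad_x L = 0): Q x + c + A^T lambda = 0.
Primal feasibility: A x = b.

This gives the KKT block system:
  [ Q   A^T ] [ x     ]   [-c ]
  [ A    0  ] [ lambda ] = [ b ]

Solving the linear system:
  x*      = (0.6667, -0.2222, -1.3333)
  lambda* = (8.7778)
  f(x*)   = 8.2222

x* = (0.6667, -0.2222, -1.3333), lambda* = (8.7778)


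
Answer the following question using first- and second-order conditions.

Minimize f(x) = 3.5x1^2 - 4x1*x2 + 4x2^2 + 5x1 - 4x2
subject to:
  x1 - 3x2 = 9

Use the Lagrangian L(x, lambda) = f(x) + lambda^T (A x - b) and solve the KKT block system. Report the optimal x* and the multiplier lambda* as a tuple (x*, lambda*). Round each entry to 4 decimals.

Form the Lagrangian:
  L(x, lambda) = (1/2) x^T Q x + c^T x + lambda^T (A x - b)
Stationarity (grad_x L = 0): Q x + c + A^T lambda = 0.
Primal feasibility: A x = b.

This gives the KKT block system:
  [ Q   A^T ] [ x     ]   [-c ]
  [ A    0  ] [ lambda ] = [ b ]

Solving the linear system:
  x*      = (-1.4681, -3.4894)
  lambda* = (-8.6809)
  f(x*)   = 42.3723

x* = (-1.4681, -3.4894), lambda* = (-8.6809)


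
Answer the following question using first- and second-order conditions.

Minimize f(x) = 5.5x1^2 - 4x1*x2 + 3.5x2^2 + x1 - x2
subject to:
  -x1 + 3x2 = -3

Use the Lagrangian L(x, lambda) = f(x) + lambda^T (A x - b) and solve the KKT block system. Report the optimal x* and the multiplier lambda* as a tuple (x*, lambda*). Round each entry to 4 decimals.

Form the Lagrangian:
  L(x, lambda) = (1/2) x^T Q x + c^T x + lambda^T (A x - b)
Stationarity (grad_x L = 0): Q x + c + A^T lambda = 0.
Primal feasibility: A x = b.

This gives the KKT block system:
  [ Q   A^T ] [ x     ]   [-c ]
  [ A    0  ] [ lambda ] = [ b ]

Solving the linear system:
  x*      = (-0.2561, -1.0854)
  lambda* = (2.5244)
  f(x*)   = 4.2012

x* = (-0.2561, -1.0854), lambda* = (2.5244)


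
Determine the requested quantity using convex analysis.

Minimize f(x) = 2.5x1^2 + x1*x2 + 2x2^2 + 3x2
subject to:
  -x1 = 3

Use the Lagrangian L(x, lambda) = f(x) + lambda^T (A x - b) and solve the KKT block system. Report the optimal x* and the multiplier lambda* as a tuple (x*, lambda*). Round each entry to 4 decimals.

Form the Lagrangian:
  L(x, lambda) = (1/2) x^T Q x + c^T x + lambda^T (A x - b)
Stationarity (grad_x L = 0): Q x + c + A^T lambda = 0.
Primal feasibility: A x = b.

This gives the KKT block system:
  [ Q   A^T ] [ x     ]   [-c ]
  [ A    0  ] [ lambda ] = [ b ]

Solving the linear system:
  x*      = (-3, 0)
  lambda* = (-15)
  f(x*)   = 22.5

x* = (-3, 0), lambda* = (-15)


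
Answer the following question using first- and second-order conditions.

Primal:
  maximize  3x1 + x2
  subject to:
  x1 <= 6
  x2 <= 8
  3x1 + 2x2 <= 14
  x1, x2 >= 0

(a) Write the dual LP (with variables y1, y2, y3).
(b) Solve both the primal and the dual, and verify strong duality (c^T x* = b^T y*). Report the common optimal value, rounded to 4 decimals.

The standard primal-dual pair for 'max c^T x s.t. A x <= b, x >= 0' is:
  Dual:  min b^T y  s.t.  A^T y >= c,  y >= 0.

So the dual LP is:
  minimize  6y1 + 8y2 + 14y3
  subject to:
    y1 + 3y3 >= 3
    y2 + 2y3 >= 1
    y1, y2, y3 >= 0

Solving the primal: x* = (4.6667, 0).
  primal value c^T x* = 14.
Solving the dual: y* = (0, 0, 1).
  dual value b^T y* = 14.
Strong duality: c^T x* = b^T y*. Confirmed.

14


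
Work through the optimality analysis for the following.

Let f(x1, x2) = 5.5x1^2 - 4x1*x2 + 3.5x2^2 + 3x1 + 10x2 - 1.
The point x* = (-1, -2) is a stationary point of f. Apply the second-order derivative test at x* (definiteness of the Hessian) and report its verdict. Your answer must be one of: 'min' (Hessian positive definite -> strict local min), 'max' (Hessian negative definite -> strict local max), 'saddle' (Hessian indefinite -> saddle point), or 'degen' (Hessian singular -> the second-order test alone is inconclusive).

Compute the Hessian H = grad^2 f:
  H = [[11, -4], [-4, 7]]
Verify stationarity: grad f(x*) = H x* + g = (0, 0).
Eigenvalues of H: 4.5279, 13.4721.
Both eigenvalues > 0, so H is positive definite -> x* is a strict local min.

min


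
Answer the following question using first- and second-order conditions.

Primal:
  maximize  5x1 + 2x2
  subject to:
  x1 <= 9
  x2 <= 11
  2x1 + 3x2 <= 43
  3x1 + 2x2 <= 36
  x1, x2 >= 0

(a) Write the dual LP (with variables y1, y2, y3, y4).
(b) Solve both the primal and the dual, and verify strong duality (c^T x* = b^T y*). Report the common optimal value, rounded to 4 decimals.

The standard primal-dual pair for 'max c^T x s.t. A x <= b, x >= 0' is:
  Dual:  min b^T y  s.t.  A^T y >= c,  y >= 0.

So the dual LP is:
  minimize  9y1 + 11y2 + 43y3 + 36y4
  subject to:
    y1 + 2y3 + 3y4 >= 5
    y2 + 3y3 + 2y4 >= 2
    y1, y2, y3, y4 >= 0

Solving the primal: x* = (9, 4.5).
  primal value c^T x* = 54.
Solving the dual: y* = (2, 0, 0, 1).
  dual value b^T y* = 54.
Strong duality: c^T x* = b^T y*. Confirmed.

54


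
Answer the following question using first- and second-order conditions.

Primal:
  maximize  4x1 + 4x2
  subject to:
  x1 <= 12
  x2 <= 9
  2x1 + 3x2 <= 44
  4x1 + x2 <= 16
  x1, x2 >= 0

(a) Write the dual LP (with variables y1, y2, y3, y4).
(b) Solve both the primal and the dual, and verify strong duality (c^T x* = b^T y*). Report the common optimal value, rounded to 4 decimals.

The standard primal-dual pair for 'max c^T x s.t. A x <= b, x >= 0' is:
  Dual:  min b^T y  s.t.  A^T y >= c,  y >= 0.

So the dual LP is:
  minimize  12y1 + 9y2 + 44y3 + 16y4
  subject to:
    y1 + 2y3 + 4y4 >= 4
    y2 + 3y3 + y4 >= 4
    y1, y2, y3, y4 >= 0

Solving the primal: x* = (1.75, 9).
  primal value c^T x* = 43.
Solving the dual: y* = (0, 3, 0, 1).
  dual value b^T y* = 43.
Strong duality: c^T x* = b^T y*. Confirmed.

43


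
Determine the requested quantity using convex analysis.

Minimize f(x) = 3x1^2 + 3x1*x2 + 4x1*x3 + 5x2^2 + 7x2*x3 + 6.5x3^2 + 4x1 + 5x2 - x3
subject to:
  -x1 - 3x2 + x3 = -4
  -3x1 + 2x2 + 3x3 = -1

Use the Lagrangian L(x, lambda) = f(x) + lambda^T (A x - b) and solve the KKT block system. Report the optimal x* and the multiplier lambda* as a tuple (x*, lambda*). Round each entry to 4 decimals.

Form the Lagrangian:
  L(x, lambda) = (1/2) x^T Q x + c^T x + lambda^T (A x - b)
Stationarity (grad_x L = 0): Q x + c + A^T lambda = 0.
Primal feasibility: A x = b.

This gives the KKT block system:
  [ Q   A^T ] [ x     ]   [-c ]
  [ A    0  ] [ lambda ] = [ b ]

Solving the linear system:
  x*      = (0.1481, 1, -0.8519)
  lambda* = (3.4007, 0.3603)
  f(x*)   = 10.2037

x* = (0.1481, 1, -0.8519), lambda* = (3.4007, 0.3603)


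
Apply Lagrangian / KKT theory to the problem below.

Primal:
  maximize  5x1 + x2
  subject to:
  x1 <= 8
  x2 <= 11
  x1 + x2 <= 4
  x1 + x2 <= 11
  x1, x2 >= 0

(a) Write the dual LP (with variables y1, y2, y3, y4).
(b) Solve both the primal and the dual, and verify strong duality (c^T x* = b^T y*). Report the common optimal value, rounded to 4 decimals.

The standard primal-dual pair for 'max c^T x s.t. A x <= b, x >= 0' is:
  Dual:  min b^T y  s.t.  A^T y >= c,  y >= 0.

So the dual LP is:
  minimize  8y1 + 11y2 + 4y3 + 11y4
  subject to:
    y1 + y3 + y4 >= 5
    y2 + y3 + y4 >= 1
    y1, y2, y3, y4 >= 0

Solving the primal: x* = (4, 0).
  primal value c^T x* = 20.
Solving the dual: y* = (0, 0, 5, 0).
  dual value b^T y* = 20.
Strong duality: c^T x* = b^T y*. Confirmed.

20


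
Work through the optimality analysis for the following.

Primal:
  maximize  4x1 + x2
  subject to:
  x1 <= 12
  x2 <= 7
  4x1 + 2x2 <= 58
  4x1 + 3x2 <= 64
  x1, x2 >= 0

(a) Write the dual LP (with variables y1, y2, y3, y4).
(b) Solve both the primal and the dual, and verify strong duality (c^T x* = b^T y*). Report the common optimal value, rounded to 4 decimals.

The standard primal-dual pair for 'max c^T x s.t. A x <= b, x >= 0' is:
  Dual:  min b^T y  s.t.  A^T y >= c,  y >= 0.

So the dual LP is:
  minimize  12y1 + 7y2 + 58y3 + 64y4
  subject to:
    y1 + 4y3 + 4y4 >= 4
    y2 + 2y3 + 3y4 >= 1
    y1, y2, y3, y4 >= 0

Solving the primal: x* = (12, 5).
  primal value c^T x* = 53.
Solving the dual: y* = (2, 0, 0.5, 0).
  dual value b^T y* = 53.
Strong duality: c^T x* = b^T y*. Confirmed.

53


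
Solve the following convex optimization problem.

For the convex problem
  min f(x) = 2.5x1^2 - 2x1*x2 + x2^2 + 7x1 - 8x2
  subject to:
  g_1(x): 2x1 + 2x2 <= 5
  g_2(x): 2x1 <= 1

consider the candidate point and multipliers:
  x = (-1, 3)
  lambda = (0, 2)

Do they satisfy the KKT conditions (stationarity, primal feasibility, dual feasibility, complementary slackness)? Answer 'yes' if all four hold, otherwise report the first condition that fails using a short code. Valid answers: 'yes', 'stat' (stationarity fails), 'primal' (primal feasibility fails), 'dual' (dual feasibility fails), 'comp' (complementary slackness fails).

Gradient of f: grad f(x) = Q x + c = (-4, 0)
Constraint values g_i(x) = a_i^T x - b_i:
  g_1((-1, 3)) = -1
  g_2((-1, 3)) = -3
Stationarity residual: grad f(x) + sum_i lambda_i a_i = (0, 0)
  -> stationarity OK
Primal feasibility (all g_i <= 0): OK
Dual feasibility (all lambda_i >= 0): OK
Complementary slackness (lambda_i * g_i(x) = 0 for all i): FAILS

Verdict: the first failing condition is complementary_slackness -> comp.

comp


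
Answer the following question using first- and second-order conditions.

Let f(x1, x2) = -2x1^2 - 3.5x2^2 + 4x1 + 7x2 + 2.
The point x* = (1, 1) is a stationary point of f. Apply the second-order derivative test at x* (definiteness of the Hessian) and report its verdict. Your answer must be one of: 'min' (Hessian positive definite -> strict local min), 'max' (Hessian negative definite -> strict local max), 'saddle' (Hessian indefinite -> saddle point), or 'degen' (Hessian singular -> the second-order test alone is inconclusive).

Compute the Hessian H = grad^2 f:
  H = [[-4, 0], [0, -7]]
Verify stationarity: grad f(x*) = H x* + g = (0, 0).
Eigenvalues of H: -7, -4.
Both eigenvalues < 0, so H is negative definite -> x* is a strict local max.

max


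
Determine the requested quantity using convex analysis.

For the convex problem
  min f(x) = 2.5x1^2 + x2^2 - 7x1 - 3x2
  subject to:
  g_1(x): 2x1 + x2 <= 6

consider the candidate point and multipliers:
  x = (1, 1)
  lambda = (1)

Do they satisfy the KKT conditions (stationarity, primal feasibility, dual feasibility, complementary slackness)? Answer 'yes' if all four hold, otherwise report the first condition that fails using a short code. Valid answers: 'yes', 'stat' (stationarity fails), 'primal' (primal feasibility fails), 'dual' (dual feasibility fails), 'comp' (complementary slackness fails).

Gradient of f: grad f(x) = Q x + c = (-2, -1)
Constraint values g_i(x) = a_i^T x - b_i:
  g_1((1, 1)) = -3
Stationarity residual: grad f(x) + sum_i lambda_i a_i = (0, 0)
  -> stationarity OK
Primal feasibility (all g_i <= 0): OK
Dual feasibility (all lambda_i >= 0): OK
Complementary slackness (lambda_i * g_i(x) = 0 for all i): FAILS

Verdict: the first failing condition is complementary_slackness -> comp.

comp


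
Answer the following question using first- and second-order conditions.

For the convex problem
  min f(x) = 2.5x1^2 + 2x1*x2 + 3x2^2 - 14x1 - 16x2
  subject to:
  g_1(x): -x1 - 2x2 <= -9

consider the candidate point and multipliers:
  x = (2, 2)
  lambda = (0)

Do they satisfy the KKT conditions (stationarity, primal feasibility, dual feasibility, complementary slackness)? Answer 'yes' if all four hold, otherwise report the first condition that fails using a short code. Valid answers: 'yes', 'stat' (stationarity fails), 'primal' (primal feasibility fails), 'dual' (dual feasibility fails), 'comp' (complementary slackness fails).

Gradient of f: grad f(x) = Q x + c = (0, 0)
Constraint values g_i(x) = a_i^T x - b_i:
  g_1((2, 2)) = 3
Stationarity residual: grad f(x) + sum_i lambda_i a_i = (0, 0)
  -> stationarity OK
Primal feasibility (all g_i <= 0): FAILS
Dual feasibility (all lambda_i >= 0): OK
Complementary slackness (lambda_i * g_i(x) = 0 for all i): OK

Verdict: the first failing condition is primal_feasibility -> primal.

primal


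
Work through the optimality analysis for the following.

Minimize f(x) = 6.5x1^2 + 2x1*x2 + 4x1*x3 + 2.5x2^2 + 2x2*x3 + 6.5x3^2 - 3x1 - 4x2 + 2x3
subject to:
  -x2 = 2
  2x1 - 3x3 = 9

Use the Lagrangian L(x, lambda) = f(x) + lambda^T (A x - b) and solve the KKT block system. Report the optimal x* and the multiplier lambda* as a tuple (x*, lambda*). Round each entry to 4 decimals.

Form the Lagrangian:
  L(x, lambda) = (1/2) x^T Q x + c^T x + lambda^T (A x - b)
Stationarity (grad_x L = 0): Q x + c + A^T lambda = 0.
Primal feasibility: A x = b.

This gives the KKT block system:
  [ Q   A^T ] [ x     ]   [-c ]
  [ A    0  ] [ lambda ] = [ b ]

Solving the linear system:
  x*      = (1.9217, -2, -1.7189)
  lambda* = (-13.5945, -5.553)
  f(x*)   = 37.9816

x* = (1.9217, -2, -1.7189), lambda* = (-13.5945, -5.553)


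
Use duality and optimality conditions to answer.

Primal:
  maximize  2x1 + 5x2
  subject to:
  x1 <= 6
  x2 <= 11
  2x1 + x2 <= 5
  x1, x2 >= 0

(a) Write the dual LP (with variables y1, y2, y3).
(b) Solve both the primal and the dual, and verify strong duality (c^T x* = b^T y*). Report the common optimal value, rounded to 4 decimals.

The standard primal-dual pair for 'max c^T x s.t. A x <= b, x >= 0' is:
  Dual:  min b^T y  s.t.  A^T y >= c,  y >= 0.

So the dual LP is:
  minimize  6y1 + 11y2 + 5y3
  subject to:
    y1 + 2y3 >= 2
    y2 + y3 >= 5
    y1, y2, y3 >= 0

Solving the primal: x* = (0, 5).
  primal value c^T x* = 25.
Solving the dual: y* = (0, 0, 5).
  dual value b^T y* = 25.
Strong duality: c^T x* = b^T y*. Confirmed.

25


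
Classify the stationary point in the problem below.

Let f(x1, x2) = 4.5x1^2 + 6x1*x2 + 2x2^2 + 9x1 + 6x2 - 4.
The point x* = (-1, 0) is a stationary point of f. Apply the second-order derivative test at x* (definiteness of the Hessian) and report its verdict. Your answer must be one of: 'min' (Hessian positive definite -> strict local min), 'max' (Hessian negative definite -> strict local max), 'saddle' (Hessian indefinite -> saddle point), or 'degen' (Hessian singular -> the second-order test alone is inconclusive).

Compute the Hessian H = grad^2 f:
  H = [[9, 6], [6, 4]]
Verify stationarity: grad f(x*) = H x* + g = (0, 0).
Eigenvalues of H: 0, 13.
H has a zero eigenvalue (singular; positive semidefinite but not definite), so H is neither positive definite, negative definite, nor indefinite. The second-order test alone is inconclusive -> degen.
(Indeed, f is constant along the null direction of H through x*, so x* is not a strict local extremum.)

degen


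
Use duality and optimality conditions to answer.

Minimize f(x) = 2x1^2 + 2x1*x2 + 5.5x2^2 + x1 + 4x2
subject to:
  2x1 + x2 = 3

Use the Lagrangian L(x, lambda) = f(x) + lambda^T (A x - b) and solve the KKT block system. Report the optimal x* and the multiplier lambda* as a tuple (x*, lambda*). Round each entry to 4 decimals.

Form the Lagrangian:
  L(x, lambda) = (1/2) x^T Q x + c^T x + lambda^T (A x - b)
Stationarity (grad_x L = 0): Q x + c + A^T lambda = 0.
Primal feasibility: A x = b.

This gives the KKT block system:
  [ Q   A^T ] [ x     ]   [-c ]
  [ A    0  ] [ lambda ] = [ b ]

Solving the linear system:
  x*      = (1.675, -0.35)
  lambda* = (-3.5)
  f(x*)   = 5.3875

x* = (1.675, -0.35), lambda* = (-3.5)


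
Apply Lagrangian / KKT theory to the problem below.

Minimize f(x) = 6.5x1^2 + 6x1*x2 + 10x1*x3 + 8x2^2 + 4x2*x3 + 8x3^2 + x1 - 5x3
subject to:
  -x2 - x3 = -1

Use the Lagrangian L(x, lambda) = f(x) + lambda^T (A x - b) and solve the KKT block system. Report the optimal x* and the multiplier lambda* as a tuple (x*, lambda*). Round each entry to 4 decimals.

Form the Lagrangian:
  L(x, lambda) = (1/2) x^T Q x + c^T x + lambda^T (A x - b)
Stationarity (grad_x L = 0): Q x + c + A^T lambda = 0.
Primal feasibility: A x = b.

This gives the KKT block system:
  [ Q   A^T ] [ x     ]   [-c ]
  [ A    0  ] [ lambda ] = [ b ]

Solving the linear system:
  x*      = (-0.7973, 0.1588, 0.8412)
  lambda* = (1.1216)
  f(x*)   = -1.9409

x* = (-0.7973, 0.1588, 0.8412), lambda* = (1.1216)


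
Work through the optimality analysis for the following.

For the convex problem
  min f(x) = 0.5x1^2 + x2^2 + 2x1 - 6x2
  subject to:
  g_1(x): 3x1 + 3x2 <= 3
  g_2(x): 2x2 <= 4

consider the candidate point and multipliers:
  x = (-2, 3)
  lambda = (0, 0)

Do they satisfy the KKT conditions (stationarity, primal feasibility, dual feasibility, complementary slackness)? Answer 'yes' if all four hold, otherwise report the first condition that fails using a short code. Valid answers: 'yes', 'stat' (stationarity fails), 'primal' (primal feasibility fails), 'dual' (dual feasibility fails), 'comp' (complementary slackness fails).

Gradient of f: grad f(x) = Q x + c = (0, 0)
Constraint values g_i(x) = a_i^T x - b_i:
  g_1((-2, 3)) = 0
  g_2((-2, 3)) = 2
Stationarity residual: grad f(x) + sum_i lambda_i a_i = (0, 0)
  -> stationarity OK
Primal feasibility (all g_i <= 0): FAILS
Dual feasibility (all lambda_i >= 0): OK
Complementary slackness (lambda_i * g_i(x) = 0 for all i): OK

Verdict: the first failing condition is primal_feasibility -> primal.

primal


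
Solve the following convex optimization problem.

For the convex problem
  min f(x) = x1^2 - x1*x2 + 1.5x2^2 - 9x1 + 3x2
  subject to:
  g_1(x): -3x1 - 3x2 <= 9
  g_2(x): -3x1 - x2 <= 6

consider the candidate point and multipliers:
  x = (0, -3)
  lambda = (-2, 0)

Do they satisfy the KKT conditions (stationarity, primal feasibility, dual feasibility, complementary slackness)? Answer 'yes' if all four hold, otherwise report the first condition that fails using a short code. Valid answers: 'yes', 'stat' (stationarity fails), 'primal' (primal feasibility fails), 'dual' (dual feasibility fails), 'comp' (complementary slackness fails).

Gradient of f: grad f(x) = Q x + c = (-6, -6)
Constraint values g_i(x) = a_i^T x - b_i:
  g_1((0, -3)) = 0
  g_2((0, -3)) = -3
Stationarity residual: grad f(x) + sum_i lambda_i a_i = (0, 0)
  -> stationarity OK
Primal feasibility (all g_i <= 0): OK
Dual feasibility (all lambda_i >= 0): FAILS
Complementary slackness (lambda_i * g_i(x) = 0 for all i): OK

Verdict: the first failing condition is dual_feasibility -> dual.

dual


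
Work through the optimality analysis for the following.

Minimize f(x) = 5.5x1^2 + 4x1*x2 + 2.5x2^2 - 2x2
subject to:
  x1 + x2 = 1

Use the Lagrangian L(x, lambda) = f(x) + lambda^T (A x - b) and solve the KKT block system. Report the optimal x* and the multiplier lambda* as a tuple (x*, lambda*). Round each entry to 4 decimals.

Form the Lagrangian:
  L(x, lambda) = (1/2) x^T Q x + c^T x + lambda^T (A x - b)
Stationarity (grad_x L = 0): Q x + c + A^T lambda = 0.
Primal feasibility: A x = b.

This gives the KKT block system:
  [ Q   A^T ] [ x     ]   [-c ]
  [ A    0  ] [ lambda ] = [ b ]

Solving the linear system:
  x*      = (-0.125, 1.125)
  lambda* = (-3.125)
  f(x*)   = 0.4375

x* = (-0.125, 1.125), lambda* = (-3.125)


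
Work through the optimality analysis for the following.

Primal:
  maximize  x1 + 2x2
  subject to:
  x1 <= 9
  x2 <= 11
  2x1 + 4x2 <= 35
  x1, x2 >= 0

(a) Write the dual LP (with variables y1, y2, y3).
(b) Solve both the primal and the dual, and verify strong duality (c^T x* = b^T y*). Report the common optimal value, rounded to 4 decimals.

The standard primal-dual pair for 'max c^T x s.t. A x <= b, x >= 0' is:
  Dual:  min b^T y  s.t.  A^T y >= c,  y >= 0.

So the dual LP is:
  minimize  9y1 + 11y2 + 35y3
  subject to:
    y1 + 2y3 >= 1
    y2 + 4y3 >= 2
    y1, y2, y3 >= 0

Solving the primal: x* = (0, 8.75).
  primal value c^T x* = 17.5.
Solving the dual: y* = (0, 0, 0.5).
  dual value b^T y* = 17.5.
Strong duality: c^T x* = b^T y*. Confirmed.

17.5


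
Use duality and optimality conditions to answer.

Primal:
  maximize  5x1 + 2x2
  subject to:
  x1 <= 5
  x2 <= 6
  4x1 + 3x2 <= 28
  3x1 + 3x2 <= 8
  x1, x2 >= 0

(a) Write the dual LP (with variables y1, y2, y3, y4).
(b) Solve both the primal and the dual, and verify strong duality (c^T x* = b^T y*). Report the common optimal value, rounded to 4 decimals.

The standard primal-dual pair for 'max c^T x s.t. A x <= b, x >= 0' is:
  Dual:  min b^T y  s.t.  A^T y >= c,  y >= 0.

So the dual LP is:
  minimize  5y1 + 6y2 + 28y3 + 8y4
  subject to:
    y1 + 4y3 + 3y4 >= 5
    y2 + 3y3 + 3y4 >= 2
    y1, y2, y3, y4 >= 0

Solving the primal: x* = (2.6667, 0).
  primal value c^T x* = 13.3333.
Solving the dual: y* = (0, 0, 0, 1.6667).
  dual value b^T y* = 13.3333.
Strong duality: c^T x* = b^T y*. Confirmed.

13.3333


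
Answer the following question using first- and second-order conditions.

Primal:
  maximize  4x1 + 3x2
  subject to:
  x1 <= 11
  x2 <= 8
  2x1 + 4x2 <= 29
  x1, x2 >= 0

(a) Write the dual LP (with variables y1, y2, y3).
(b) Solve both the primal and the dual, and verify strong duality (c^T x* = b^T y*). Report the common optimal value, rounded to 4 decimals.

The standard primal-dual pair for 'max c^T x s.t. A x <= b, x >= 0' is:
  Dual:  min b^T y  s.t.  A^T y >= c,  y >= 0.

So the dual LP is:
  minimize  11y1 + 8y2 + 29y3
  subject to:
    y1 + 2y3 >= 4
    y2 + 4y3 >= 3
    y1, y2, y3 >= 0

Solving the primal: x* = (11, 1.75).
  primal value c^T x* = 49.25.
Solving the dual: y* = (2.5, 0, 0.75).
  dual value b^T y* = 49.25.
Strong duality: c^T x* = b^T y*. Confirmed.

49.25


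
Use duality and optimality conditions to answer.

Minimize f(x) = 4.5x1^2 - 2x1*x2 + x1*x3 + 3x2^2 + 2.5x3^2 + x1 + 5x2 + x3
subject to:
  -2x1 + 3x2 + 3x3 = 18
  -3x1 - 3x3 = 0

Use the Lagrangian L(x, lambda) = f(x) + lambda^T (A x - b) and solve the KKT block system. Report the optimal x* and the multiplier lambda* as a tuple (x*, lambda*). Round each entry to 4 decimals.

Form the Lagrangian:
  L(x, lambda) = (1/2) x^T Q x + c^T x + lambda^T (A x - b)
Stationarity (grad_x L = 0): Q x + c + A^T lambda = 0.
Primal feasibility: A x = b.

This gives the KKT block system:
  [ Q   A^T ] [ x     ]   [-c ]
  [ A    0  ] [ lambda ] = [ b ]

Solving the linear system:
  x*      = (-2.5606, 1.7323, 2.5606)
  lambda* = (-6.8384, -3.0909)
  f(x*)   = 65.8763

x* = (-2.5606, 1.7323, 2.5606), lambda* = (-6.8384, -3.0909)


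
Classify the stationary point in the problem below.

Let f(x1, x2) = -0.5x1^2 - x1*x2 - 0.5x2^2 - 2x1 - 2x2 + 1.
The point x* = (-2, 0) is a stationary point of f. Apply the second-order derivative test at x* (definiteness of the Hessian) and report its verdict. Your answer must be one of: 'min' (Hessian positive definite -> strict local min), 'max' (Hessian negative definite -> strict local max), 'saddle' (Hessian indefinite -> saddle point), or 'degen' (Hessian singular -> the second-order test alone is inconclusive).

Compute the Hessian H = grad^2 f:
  H = [[-1, -1], [-1, -1]]
Verify stationarity: grad f(x*) = H x* + g = (0, 0).
Eigenvalues of H: -2, 0.
H has a zero eigenvalue (singular; negative semidefinite but not definite), so H is neither positive definite, negative definite, nor indefinite. The second-order test alone is inconclusive -> degen.
(Indeed, f is constant along the null direction of H through x*, so x* is not a strict local extremum.)

degen


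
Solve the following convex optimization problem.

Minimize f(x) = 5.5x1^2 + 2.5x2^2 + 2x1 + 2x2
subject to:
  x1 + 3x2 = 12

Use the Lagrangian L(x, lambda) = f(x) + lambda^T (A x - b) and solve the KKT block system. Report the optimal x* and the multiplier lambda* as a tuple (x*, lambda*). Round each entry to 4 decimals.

Form the Lagrangian:
  L(x, lambda) = (1/2) x^T Q x + c^T x + lambda^T (A x - b)
Stationarity (grad_x L = 0): Q x + c + A^T lambda = 0.
Primal feasibility: A x = b.

This gives the KKT block system:
  [ Q   A^T ] [ x     ]   [-c ]
  [ A    0  ] [ lambda ] = [ b ]

Solving the linear system:
  x*      = (0.4615, 3.8462)
  lambda* = (-7.0769)
  f(x*)   = 46.7692

x* = (0.4615, 3.8462), lambda* = (-7.0769)


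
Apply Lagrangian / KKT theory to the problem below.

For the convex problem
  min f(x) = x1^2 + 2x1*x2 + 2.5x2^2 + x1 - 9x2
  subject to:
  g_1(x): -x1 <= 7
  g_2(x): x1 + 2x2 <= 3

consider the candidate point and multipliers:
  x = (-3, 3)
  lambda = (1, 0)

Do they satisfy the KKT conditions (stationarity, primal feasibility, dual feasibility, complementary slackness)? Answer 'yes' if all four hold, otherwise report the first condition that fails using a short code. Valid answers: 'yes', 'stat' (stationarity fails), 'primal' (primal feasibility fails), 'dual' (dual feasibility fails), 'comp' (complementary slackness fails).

Gradient of f: grad f(x) = Q x + c = (1, 0)
Constraint values g_i(x) = a_i^T x - b_i:
  g_1((-3, 3)) = -4
  g_2((-3, 3)) = 0
Stationarity residual: grad f(x) + sum_i lambda_i a_i = (0, 0)
  -> stationarity OK
Primal feasibility (all g_i <= 0): OK
Dual feasibility (all lambda_i >= 0): OK
Complementary slackness (lambda_i * g_i(x) = 0 for all i): FAILS

Verdict: the first failing condition is complementary_slackness -> comp.

comp


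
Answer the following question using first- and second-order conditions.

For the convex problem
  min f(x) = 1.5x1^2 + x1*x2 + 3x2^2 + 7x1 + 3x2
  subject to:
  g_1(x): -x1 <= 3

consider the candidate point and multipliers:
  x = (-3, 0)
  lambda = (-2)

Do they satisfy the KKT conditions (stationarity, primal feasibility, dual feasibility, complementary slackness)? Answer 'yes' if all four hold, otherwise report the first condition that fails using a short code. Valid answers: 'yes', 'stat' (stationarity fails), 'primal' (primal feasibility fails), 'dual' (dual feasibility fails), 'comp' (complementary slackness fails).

Gradient of f: grad f(x) = Q x + c = (-2, 0)
Constraint values g_i(x) = a_i^T x - b_i:
  g_1((-3, 0)) = 0
Stationarity residual: grad f(x) + sum_i lambda_i a_i = (0, 0)
  -> stationarity OK
Primal feasibility (all g_i <= 0): OK
Dual feasibility (all lambda_i >= 0): FAILS
Complementary slackness (lambda_i * g_i(x) = 0 for all i): OK

Verdict: the first failing condition is dual_feasibility -> dual.

dual


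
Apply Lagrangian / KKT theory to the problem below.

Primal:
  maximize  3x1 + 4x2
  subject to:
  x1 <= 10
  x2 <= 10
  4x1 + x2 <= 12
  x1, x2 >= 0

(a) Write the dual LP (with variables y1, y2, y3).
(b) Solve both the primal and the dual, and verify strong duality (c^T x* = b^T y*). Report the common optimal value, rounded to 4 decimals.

The standard primal-dual pair for 'max c^T x s.t. A x <= b, x >= 0' is:
  Dual:  min b^T y  s.t.  A^T y >= c,  y >= 0.

So the dual LP is:
  minimize  10y1 + 10y2 + 12y3
  subject to:
    y1 + 4y3 >= 3
    y2 + y3 >= 4
    y1, y2, y3 >= 0

Solving the primal: x* = (0.5, 10).
  primal value c^T x* = 41.5.
Solving the dual: y* = (0, 3.25, 0.75).
  dual value b^T y* = 41.5.
Strong duality: c^T x* = b^T y*. Confirmed.

41.5


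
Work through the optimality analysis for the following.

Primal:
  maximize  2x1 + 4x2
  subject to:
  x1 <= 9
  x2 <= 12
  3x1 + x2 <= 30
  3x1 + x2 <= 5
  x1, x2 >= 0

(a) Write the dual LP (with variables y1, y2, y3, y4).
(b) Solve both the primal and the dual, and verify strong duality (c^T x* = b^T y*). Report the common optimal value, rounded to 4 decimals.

The standard primal-dual pair for 'max c^T x s.t. A x <= b, x >= 0' is:
  Dual:  min b^T y  s.t.  A^T y >= c,  y >= 0.

So the dual LP is:
  minimize  9y1 + 12y2 + 30y3 + 5y4
  subject to:
    y1 + 3y3 + 3y4 >= 2
    y2 + y3 + y4 >= 4
    y1, y2, y3, y4 >= 0

Solving the primal: x* = (0, 5).
  primal value c^T x* = 20.
Solving the dual: y* = (0, 0, 0, 4).
  dual value b^T y* = 20.
Strong duality: c^T x* = b^T y*. Confirmed.

20


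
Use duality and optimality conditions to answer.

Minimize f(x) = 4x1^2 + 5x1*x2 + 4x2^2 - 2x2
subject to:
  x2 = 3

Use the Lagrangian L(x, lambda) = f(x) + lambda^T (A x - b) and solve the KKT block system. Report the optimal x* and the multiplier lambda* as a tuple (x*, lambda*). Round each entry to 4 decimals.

Form the Lagrangian:
  L(x, lambda) = (1/2) x^T Q x + c^T x + lambda^T (A x - b)
Stationarity (grad_x L = 0): Q x + c + A^T lambda = 0.
Primal feasibility: A x = b.

This gives the KKT block system:
  [ Q   A^T ] [ x     ]   [-c ]
  [ A    0  ] [ lambda ] = [ b ]

Solving the linear system:
  x*      = (-1.875, 3)
  lambda* = (-12.625)
  f(x*)   = 15.9375

x* = (-1.875, 3), lambda* = (-12.625)


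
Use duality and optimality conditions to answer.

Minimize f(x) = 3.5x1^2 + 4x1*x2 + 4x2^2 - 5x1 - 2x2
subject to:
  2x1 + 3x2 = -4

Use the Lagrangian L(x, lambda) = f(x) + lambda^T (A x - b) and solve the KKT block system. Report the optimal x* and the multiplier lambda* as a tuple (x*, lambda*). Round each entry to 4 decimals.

Form the Lagrangian:
  L(x, lambda) = (1/2) x^T Q x + c^T x + lambda^T (A x - b)
Stationarity (grad_x L = 0): Q x + c + A^T lambda = 0.
Primal feasibility: A x = b.

This gives the KKT block system:
  [ Q   A^T ] [ x     ]   [-c ]
  [ A    0  ] [ lambda ] = [ b ]

Solving the linear system:
  x*      = (0.3617, -1.5745)
  lambda* = (4.383)
  f(x*)   = 9.4362

x* = (0.3617, -1.5745), lambda* = (4.383)


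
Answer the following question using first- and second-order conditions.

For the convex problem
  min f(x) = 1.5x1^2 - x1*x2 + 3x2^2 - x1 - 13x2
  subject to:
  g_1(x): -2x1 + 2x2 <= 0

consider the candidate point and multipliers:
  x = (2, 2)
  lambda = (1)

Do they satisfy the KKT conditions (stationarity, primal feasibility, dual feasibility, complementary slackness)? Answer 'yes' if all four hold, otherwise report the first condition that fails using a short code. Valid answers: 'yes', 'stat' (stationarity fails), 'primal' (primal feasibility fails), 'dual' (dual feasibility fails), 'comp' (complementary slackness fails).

Gradient of f: grad f(x) = Q x + c = (3, -3)
Constraint values g_i(x) = a_i^T x - b_i:
  g_1((2, 2)) = 0
Stationarity residual: grad f(x) + sum_i lambda_i a_i = (1, -1)
  -> stationarity FAILS
Primal feasibility (all g_i <= 0): OK
Dual feasibility (all lambda_i >= 0): OK
Complementary slackness (lambda_i * g_i(x) = 0 for all i): OK

Verdict: the first failing condition is stationarity -> stat.

stat


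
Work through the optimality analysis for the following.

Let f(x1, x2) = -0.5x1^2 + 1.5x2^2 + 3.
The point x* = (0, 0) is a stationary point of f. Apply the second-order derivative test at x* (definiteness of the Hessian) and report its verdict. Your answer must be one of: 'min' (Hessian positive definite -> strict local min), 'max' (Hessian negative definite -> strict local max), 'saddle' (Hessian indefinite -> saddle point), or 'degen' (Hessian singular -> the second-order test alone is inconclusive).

Compute the Hessian H = grad^2 f:
  H = [[-1, 0], [0, 3]]
Verify stationarity: grad f(x*) = H x* + g = (0, 0).
Eigenvalues of H: -1, 3.
Eigenvalues have mixed signs, so H is indefinite -> x* is a saddle point.

saddle


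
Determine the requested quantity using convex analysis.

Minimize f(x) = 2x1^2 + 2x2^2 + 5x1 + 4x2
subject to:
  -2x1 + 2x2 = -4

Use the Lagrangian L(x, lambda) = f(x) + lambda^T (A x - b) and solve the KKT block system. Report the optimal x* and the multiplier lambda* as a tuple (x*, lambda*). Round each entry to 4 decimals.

Form the Lagrangian:
  L(x, lambda) = (1/2) x^T Q x + c^T x + lambda^T (A x - b)
Stationarity (grad_x L = 0): Q x + c + A^T lambda = 0.
Primal feasibility: A x = b.

This gives the KKT block system:
  [ Q   A^T ] [ x     ]   [-c ]
  [ A    0  ] [ lambda ] = [ b ]

Solving the linear system:
  x*      = (-0.125, -2.125)
  lambda* = (2.25)
  f(x*)   = -0.0625

x* = (-0.125, -2.125), lambda* = (2.25)


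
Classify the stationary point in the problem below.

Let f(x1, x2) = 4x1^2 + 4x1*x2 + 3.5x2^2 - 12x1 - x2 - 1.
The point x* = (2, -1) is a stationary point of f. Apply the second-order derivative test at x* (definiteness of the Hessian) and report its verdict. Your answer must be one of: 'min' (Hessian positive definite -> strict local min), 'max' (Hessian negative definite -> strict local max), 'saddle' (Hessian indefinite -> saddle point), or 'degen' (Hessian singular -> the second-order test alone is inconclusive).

Compute the Hessian H = grad^2 f:
  H = [[8, 4], [4, 7]]
Verify stationarity: grad f(x*) = H x* + g = (0, 0).
Eigenvalues of H: 3.4689, 11.5311.
Both eigenvalues > 0, so H is positive definite -> x* is a strict local min.

min


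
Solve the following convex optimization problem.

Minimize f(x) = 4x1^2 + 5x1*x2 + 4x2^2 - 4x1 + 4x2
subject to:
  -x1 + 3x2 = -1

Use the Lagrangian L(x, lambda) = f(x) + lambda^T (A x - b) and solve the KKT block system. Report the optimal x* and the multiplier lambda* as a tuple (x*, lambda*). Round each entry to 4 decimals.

Form the Lagrangian:
  L(x, lambda) = (1/2) x^T Q x + c^T x + lambda^T (A x - b)
Stationarity (grad_x L = 0): Q x + c + A^T lambda = 0.
Primal feasibility: A x = b.

This gives the KKT block system:
  [ Q   A^T ] [ x     ]   [-c ]
  [ A    0  ] [ lambda ] = [ b ]

Solving the linear system:
  x*      = (0.4273, -0.1909)
  lambda* = (-1.5364)
  f(x*)   = -2.0045

x* = (0.4273, -0.1909), lambda* = (-1.5364)


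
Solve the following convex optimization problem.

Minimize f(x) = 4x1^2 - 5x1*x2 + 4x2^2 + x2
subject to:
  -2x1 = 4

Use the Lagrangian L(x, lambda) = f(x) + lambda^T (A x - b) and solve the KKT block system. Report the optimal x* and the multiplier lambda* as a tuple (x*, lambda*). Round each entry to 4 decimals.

Form the Lagrangian:
  L(x, lambda) = (1/2) x^T Q x + c^T x + lambda^T (A x - b)
Stationarity (grad_x L = 0): Q x + c + A^T lambda = 0.
Primal feasibility: A x = b.

This gives the KKT block system:
  [ Q   A^T ] [ x     ]   [-c ]
  [ A    0  ] [ lambda ] = [ b ]

Solving the linear system:
  x*      = (-2, -1.375)
  lambda* = (-4.5625)
  f(x*)   = 8.4375

x* = (-2, -1.375), lambda* = (-4.5625)


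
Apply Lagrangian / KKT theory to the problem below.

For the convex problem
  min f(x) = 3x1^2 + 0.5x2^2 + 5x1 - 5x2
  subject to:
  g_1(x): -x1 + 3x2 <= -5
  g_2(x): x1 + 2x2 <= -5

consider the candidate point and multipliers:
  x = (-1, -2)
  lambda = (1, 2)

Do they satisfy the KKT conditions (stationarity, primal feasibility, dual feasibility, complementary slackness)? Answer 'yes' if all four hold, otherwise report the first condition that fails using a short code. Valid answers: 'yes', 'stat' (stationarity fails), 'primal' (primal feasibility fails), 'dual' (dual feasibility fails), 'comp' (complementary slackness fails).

Gradient of f: grad f(x) = Q x + c = (-1, -7)
Constraint values g_i(x) = a_i^T x - b_i:
  g_1((-1, -2)) = 0
  g_2((-1, -2)) = 0
Stationarity residual: grad f(x) + sum_i lambda_i a_i = (0, 0)
  -> stationarity OK
Primal feasibility (all g_i <= 0): OK
Dual feasibility (all lambda_i >= 0): OK
Complementary slackness (lambda_i * g_i(x) = 0 for all i): OK

Verdict: yes, KKT holds.

yes


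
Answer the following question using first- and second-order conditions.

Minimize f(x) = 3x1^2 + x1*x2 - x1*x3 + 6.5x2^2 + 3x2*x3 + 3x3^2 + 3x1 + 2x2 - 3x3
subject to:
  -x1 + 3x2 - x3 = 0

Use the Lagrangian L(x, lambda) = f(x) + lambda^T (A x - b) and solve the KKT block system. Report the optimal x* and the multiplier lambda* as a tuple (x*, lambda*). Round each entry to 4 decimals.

Form the Lagrangian:
  L(x, lambda) = (1/2) x^T Q x + c^T x + lambda^T (A x - b)
Stationarity (grad_x L = 0): Q x + c + A^T lambda = 0.
Primal feasibility: A x = b.

This gives the KKT block system:
  [ Q   A^T ] [ x     ]   [-c ]
  [ A    0  ] [ lambda ] = [ b ]

Solving the linear system:
  x*      = (-0.528, -0.0605, 0.3464)
  lambda* = (-0.5749)
  f(x*)   = -1.3722

x* = (-0.528, -0.0605, 0.3464), lambda* = (-0.5749)


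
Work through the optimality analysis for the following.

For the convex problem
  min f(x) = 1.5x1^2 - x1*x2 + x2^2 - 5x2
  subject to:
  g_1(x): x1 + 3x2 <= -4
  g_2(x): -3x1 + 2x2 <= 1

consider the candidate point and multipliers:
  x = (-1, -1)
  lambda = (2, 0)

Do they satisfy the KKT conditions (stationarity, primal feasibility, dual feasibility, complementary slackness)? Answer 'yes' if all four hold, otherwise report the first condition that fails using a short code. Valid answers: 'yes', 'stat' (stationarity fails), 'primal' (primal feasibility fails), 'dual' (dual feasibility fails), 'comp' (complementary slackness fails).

Gradient of f: grad f(x) = Q x + c = (-2, -6)
Constraint values g_i(x) = a_i^T x - b_i:
  g_1((-1, -1)) = 0
  g_2((-1, -1)) = 0
Stationarity residual: grad f(x) + sum_i lambda_i a_i = (0, 0)
  -> stationarity OK
Primal feasibility (all g_i <= 0): OK
Dual feasibility (all lambda_i >= 0): OK
Complementary slackness (lambda_i * g_i(x) = 0 for all i): OK

Verdict: yes, KKT holds.

yes


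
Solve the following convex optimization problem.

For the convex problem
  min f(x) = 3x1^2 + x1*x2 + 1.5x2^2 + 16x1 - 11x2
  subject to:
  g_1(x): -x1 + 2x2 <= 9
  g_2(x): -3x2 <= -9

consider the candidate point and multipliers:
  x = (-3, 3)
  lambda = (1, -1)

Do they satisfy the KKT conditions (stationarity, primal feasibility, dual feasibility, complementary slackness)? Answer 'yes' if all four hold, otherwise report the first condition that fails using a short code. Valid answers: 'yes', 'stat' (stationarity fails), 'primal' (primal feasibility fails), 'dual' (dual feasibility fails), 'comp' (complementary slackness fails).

Gradient of f: grad f(x) = Q x + c = (1, -5)
Constraint values g_i(x) = a_i^T x - b_i:
  g_1((-3, 3)) = 0
  g_2((-3, 3)) = 0
Stationarity residual: grad f(x) + sum_i lambda_i a_i = (0, 0)
  -> stationarity OK
Primal feasibility (all g_i <= 0): OK
Dual feasibility (all lambda_i >= 0): FAILS
Complementary slackness (lambda_i * g_i(x) = 0 for all i): OK

Verdict: the first failing condition is dual_feasibility -> dual.

dual


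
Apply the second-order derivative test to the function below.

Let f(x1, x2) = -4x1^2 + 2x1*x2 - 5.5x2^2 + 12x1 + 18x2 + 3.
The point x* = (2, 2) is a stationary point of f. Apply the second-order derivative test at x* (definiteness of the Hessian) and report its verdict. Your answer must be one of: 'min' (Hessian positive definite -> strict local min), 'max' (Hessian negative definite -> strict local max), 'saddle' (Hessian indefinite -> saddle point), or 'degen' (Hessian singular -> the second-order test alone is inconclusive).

Compute the Hessian H = grad^2 f:
  H = [[-8, 2], [2, -11]]
Verify stationarity: grad f(x*) = H x* + g = (0, 0).
Eigenvalues of H: -12, -7.
Both eigenvalues < 0, so H is negative definite -> x* is a strict local max.

max


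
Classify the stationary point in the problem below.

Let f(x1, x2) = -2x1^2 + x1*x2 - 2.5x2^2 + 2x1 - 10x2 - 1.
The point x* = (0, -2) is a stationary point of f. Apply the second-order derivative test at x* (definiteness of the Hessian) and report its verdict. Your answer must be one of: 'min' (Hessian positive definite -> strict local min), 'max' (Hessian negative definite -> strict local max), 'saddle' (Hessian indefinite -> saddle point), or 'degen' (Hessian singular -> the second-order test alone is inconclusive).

Compute the Hessian H = grad^2 f:
  H = [[-4, 1], [1, -5]]
Verify stationarity: grad f(x*) = H x* + g = (0, 0).
Eigenvalues of H: -5.618, -3.382.
Both eigenvalues < 0, so H is negative definite -> x* is a strict local max.

max
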